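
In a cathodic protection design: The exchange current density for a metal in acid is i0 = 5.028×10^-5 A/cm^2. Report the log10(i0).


i0 = 5.028×10^-5 A/cm^2
log10(i0) = -4.299

-4.299


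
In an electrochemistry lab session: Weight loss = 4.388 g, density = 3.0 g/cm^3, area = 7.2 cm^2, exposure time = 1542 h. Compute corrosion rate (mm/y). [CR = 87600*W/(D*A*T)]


Apply the mm/y weight-loss relation: CR = 87600 * W / (D * A * T)
Numerator: 87600 * 4.388 = 384388.8
Denominator: 3.0 * 7.2 * 1542 = 33307.2
CR = 384388.8 / 33307.2 = 11.54071 mm/y

11.54071 mm/y


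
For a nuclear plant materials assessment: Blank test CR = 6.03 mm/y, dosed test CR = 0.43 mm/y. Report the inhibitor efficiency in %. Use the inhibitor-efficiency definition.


Apply the inhibitor-efficiency definition: IE = (CR_blank − CR_inh)/CR_blank × 100
IE = (6.03 − 0.43) / 6.03 × 100
IE = 5.6 / 6.03 × 100 = 92.9 %

92.9 %


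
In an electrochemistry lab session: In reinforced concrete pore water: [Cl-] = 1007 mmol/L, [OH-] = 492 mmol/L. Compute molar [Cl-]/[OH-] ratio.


Threshold parameter = [Cl-] / [OH-] (molar basis; both in mmol/L, so units cancel)
Ratio = 1007 / 492 = 2.05

2.05


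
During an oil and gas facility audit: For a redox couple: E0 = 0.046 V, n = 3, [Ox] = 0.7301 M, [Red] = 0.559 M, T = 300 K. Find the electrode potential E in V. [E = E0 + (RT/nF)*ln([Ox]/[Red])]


Apply the Nernst equation: E = E0 + (RT/nF)*ln([Ox]/[Red])
Step 1: RT/nF = 8.314*300/(3*96485) = 0.00861688 V
Step 2: [Ox]/[Red] = 0.7301/0.559 = 1.306082
Step 3: ln(1.306082) = 0.267032
Step 4: correction = 0.00861688 * 0.267032 = 0.002 V
E = 0.046 + 0.002 = 0.048 V

0.048 V


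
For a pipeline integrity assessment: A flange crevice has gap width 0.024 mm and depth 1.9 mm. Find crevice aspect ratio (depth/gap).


Aspect ratio = depth / gap
Ratio = 1.9 / 0.024 = 79.2

79.2


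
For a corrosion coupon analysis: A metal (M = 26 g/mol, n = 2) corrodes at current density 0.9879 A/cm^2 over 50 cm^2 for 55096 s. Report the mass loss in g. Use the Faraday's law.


Apply Faraday's law: m = i*A*t*M / (n*F)
Total charge passed Q = i*A*t = 0.9879*50*55096 = 2721466.92 C
m = Q*M/(n*F) = 2721466.92*26/(2*96485) = 366.6795 g

366.6795 g


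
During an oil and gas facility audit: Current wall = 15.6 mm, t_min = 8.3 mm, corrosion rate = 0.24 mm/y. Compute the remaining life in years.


Apply the remaining-life relation: RL = (t_current − t_min) / CR
RL = (15.6 − 8.3) / 0.24 = 7.3 / 0.24 = 30.4 years

30.4 years


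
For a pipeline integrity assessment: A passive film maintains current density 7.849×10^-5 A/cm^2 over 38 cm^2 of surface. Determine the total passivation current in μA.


I = i_pass * A, then convert A → μA (×10^6)
I = 7.849×10^-5 * 38 * 10^6 = 2982.62 μA

2982.62 μA


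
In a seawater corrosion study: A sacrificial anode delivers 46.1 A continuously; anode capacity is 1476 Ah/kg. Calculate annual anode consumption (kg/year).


Annual consumption = current * hours per year / capacity
Rate = 46.1 * 8760 / 1476 = 273.6 kg/year

273.6 kg/year


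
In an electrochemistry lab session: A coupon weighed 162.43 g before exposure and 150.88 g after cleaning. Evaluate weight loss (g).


Weight loss = initial − final
WL = 162.43 − 150.88 = 11.55 g

11.55 g


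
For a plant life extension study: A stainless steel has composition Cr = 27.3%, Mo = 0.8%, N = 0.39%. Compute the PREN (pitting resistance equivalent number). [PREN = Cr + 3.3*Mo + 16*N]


Apply the PREN formula: PREN = Cr + 3.3*Mo + 16*N
PREN = 27.3 + 3.3*0.8 + 16*0.39
PREN = 27.3 + 2.64 + 6.24 = 36.18

36.18


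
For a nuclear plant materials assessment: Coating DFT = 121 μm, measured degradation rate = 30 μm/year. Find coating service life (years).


Service life = thickness / degradation rate
Life = 121 / 30 = 4.0 years

4.0 years


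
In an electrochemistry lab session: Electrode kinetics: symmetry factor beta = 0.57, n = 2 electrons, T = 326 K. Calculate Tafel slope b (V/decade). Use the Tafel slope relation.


Apply the Tafel slope relation: b = 2.303*R*T/(beta*n*F)
Numerator: 2.303 * 8.314 * 326 = 6241.97
Denominator: 0.57 * 2 * 96485 = 109992.9
b = 6241.97 / 109992.9 = 0.0567 V/decade

0.0567 V/decade


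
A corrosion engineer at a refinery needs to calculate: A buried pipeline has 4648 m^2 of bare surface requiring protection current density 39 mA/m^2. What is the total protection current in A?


I = area * current density, then convert mA → A (÷1000)
I = 4648 * 39 / 1000 = 181.27 A

181.27 A


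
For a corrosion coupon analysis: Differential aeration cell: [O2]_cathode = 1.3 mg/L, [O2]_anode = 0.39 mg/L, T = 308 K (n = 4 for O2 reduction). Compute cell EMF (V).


Apply the Nernst concentration-cell relation: E = (RT/nF)*ln(C_cathode/C_anode)
RT/nF = 8.314*308/(4*96485) = 0.006635 V
ln(1.3/0.39) = 1.20397
E = 0.006635 * 1.20397 = 0.00799 V

0.00799 V


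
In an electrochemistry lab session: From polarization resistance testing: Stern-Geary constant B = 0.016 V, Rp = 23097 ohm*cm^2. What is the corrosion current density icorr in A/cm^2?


Apply the Stern-Geary relation: icorr = B / Rp
icorr = 0.016 / 23097 = 6.927×10^-7 A/cm^2

6.927×10^-7 A/cm^2


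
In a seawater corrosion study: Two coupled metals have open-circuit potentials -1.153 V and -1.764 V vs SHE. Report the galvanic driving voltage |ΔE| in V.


Driving voltage is the absolute potential difference.
|ΔE| = |-1.153 − (-1.764)| = 0.611 V

0.611 V


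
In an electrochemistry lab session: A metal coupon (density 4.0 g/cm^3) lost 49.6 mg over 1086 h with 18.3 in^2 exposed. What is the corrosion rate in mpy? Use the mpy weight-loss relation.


Apply the mpy weight-loss relation: CR = 534 * W / (D * A * T)
Numerator: 534 * 49.6 = 26486.4
Denominator: 4.0 * 18.3 * 1086 = 79495.2
CR = 26486.4 / 79495.2 = 0.333 mpy

0.333 mpy


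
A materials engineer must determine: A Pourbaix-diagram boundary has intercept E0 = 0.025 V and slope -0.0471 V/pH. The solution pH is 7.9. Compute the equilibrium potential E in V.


Apply the Pourbaix line equation: E = E0 + slope*pH
E = 0.025 + (-0.0471)*7.9 = 0.025 + (-0.37209) = -0.34709 V
Rounded to 4 decimal places: E = -0.3471 V

-0.3471 V


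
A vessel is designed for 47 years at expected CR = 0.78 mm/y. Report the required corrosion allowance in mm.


Corrosion allowance = CR × design life
CA = 0.78 * 47 = 36.66 mm

36.66 mm


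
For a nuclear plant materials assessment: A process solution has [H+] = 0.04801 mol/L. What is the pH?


pH = −log10[H+]
pH = −log10(0.04801) = 1.32

1.32


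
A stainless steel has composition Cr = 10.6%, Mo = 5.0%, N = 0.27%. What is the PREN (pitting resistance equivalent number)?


Apply the PREN formula: PREN = Cr + 3.3*Mo + 16*N
PREN = 10.6 + 3.3*5.0 + 16*0.27
PREN = 10.6 + 16.5 + 4.32 = 31.42

31.42


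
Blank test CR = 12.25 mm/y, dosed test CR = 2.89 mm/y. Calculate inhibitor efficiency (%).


Apply the inhibitor-efficiency definition: IE = (CR_blank − CR_inh)/CR_blank × 100
IE = (12.25 − 2.89) / 12.25 × 100
IE = 9.36 / 12.25 × 100 = 76.4 %

76.4 %


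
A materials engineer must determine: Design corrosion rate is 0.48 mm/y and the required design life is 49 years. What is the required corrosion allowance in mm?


Corrosion allowance = CR × design life
CA = 0.48 * 49 = 23.52 mm

23.52 mm


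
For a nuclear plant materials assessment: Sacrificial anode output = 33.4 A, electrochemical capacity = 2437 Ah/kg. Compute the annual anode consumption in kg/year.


Annual consumption = current * hours per year / capacity
Rate = 33.4 * 8760 / 2437 = 120.1 kg/year

120.1 kg/year


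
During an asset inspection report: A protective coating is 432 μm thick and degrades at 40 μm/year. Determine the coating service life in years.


Service life = thickness / degradation rate
Life = 432 / 40 = 10.8 years

10.8 years


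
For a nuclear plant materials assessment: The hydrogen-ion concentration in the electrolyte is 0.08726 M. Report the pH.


pH = −log10[H+]
pH = −log10(0.08726) = 1.06

1.06


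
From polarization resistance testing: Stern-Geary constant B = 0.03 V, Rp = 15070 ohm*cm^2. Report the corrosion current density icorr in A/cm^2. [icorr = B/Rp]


Apply the Stern-Geary relation: icorr = B / Rp
icorr = 0.03 / 15070 = 1.991×10^-6 A/cm^2

1.991×10^-6 A/cm^2


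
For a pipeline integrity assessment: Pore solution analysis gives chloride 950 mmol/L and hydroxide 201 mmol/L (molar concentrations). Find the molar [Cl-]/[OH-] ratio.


Threshold parameter = [Cl-] / [OH-] (molar basis; both in mmol/L, so units cancel)
Ratio = 950 / 201 = 4.73

4.73


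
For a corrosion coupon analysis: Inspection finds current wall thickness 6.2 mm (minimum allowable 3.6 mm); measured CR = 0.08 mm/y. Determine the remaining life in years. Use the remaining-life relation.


Apply the remaining-life relation: RL = (t_current − t_min) / CR
RL = (6.2 − 3.6) / 0.08 = 2.6 / 0.08 = 32.5 years

32.5 years


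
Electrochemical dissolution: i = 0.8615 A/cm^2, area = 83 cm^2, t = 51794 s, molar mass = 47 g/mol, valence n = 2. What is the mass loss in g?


Apply Faraday's law: m = i*A*t*M / (n*F)
Total charge passed Q = i*A*t = 0.8615*83*51794 = 3703504.073 C
m = Q*M/(n*F) = 3703504.073*47/(2*96485) = 902.03 g

902.03 g


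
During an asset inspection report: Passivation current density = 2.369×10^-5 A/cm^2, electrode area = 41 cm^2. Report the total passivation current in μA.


I = i_pass * A, then convert A → μA (×10^6)
I = 2.369×10^-5 * 41 * 10^6 = 971.29 μA

971.29 μA


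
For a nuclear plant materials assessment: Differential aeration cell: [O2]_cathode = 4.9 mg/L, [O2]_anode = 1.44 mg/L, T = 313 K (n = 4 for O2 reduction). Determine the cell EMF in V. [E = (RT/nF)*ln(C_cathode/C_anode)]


Apply the Nernst concentration-cell relation: E = (RT/nF)*ln(C_cathode/C_anode)
RT/nF = 8.314*313/(4*96485) = 0.00674271 V
ln(4.9/1.44) = 1.22459
E = 0.00674271 * 1.22459 = 0.00826 V

0.00826 V


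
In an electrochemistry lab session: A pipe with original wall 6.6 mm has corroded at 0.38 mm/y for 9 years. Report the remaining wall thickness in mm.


Remaining wall = original − CR × time
t = 6.6 − 0.38*9 = 6.6 − 3.42 = 3.18 mm

3.18 mm


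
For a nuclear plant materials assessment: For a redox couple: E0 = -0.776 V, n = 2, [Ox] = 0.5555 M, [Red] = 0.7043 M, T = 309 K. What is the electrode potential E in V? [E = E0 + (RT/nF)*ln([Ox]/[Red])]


Apply the Nernst equation: E = E0 + (RT/nF)*ln([Ox]/[Red])
Step 1: RT/nF = 8.314*309/(2*96485) = 0.01331308 V
Step 2: [Ox]/[Red] = 0.5555/0.7043 = 0.788726
Step 3: ln(0.788726) = -0.237336
Step 4: correction = 0.01331308 * -0.237336 = -0.0032 V
E = -0.776 + -0.0032 = -0.7792 V

-0.7792 V


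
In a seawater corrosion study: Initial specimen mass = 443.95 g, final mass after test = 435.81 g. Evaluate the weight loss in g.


Weight loss = initial − final
WL = 443.95 − 435.81 = 8.14 g

8.14 g


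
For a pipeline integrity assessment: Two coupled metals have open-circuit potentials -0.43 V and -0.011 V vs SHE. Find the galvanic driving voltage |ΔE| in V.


Driving voltage is the absolute potential difference.
|ΔE| = |-0.43 − (-0.011)| = 0.419 V

0.419 V


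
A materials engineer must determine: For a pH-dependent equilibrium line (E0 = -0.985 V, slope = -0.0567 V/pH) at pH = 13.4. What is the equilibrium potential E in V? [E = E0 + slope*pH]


Apply the Pourbaix line equation: E = E0 + slope*pH
E = -0.985 + (-0.0567)*13.4 = -0.985 + (-0.75978) = -1.74478 V
Rounded to 3 decimal places: E = -1.745 V

-1.745 V


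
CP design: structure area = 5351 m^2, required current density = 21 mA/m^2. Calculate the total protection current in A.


I = area * current density, then convert mA → A (÷1000)
I = 5351 * 21 / 1000 = 112.37 A

112.37 A


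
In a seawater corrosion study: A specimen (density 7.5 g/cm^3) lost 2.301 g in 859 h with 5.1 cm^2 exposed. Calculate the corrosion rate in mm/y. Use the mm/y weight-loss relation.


Apply the mm/y weight-loss relation: CR = 87600 * W / (D * A * T)
Numerator: 87600 * 2.301 = 201567.6
Denominator: 7.5 * 5.1 * 859 = 32856.75
CR = 201567.6 / 32856.75 = 6.134739 mm/y

6.134739 mm/y


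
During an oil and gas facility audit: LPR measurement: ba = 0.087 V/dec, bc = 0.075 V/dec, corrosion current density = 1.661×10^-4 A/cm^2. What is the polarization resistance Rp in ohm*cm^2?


Apply the Stern-Geary equation: Rp = ba*bc / (2.303*icorr*(ba+bc))
ba*bc = 0.087*0.075 = 0.006525
ba+bc = 0.162; 2.303*icorr*(ba+bc) = 2.303*1.661×10^-4*0.162 = 6.1969585×10^-5
Rp = 0.006525 / 6.1969585×10^-5 = 105.3 ohm*cm^2

105.3 ohm*cm^2


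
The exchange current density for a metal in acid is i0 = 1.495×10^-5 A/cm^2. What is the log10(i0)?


i0 = 1.495×10^-5 A/cm^2
log10(i0) = -4.825

-4.825


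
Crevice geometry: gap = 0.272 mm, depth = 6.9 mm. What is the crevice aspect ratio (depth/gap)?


Aspect ratio = depth / gap
Ratio = 6.9 / 0.272 = 25.4

25.4


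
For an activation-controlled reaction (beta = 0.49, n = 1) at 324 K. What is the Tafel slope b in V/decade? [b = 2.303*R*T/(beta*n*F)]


Apply the Tafel slope relation: b = 2.303*R*T/(beta*n*F)
Numerator: 2.303 * 8.314 * 324 = 6203.67
Denominator: 0.49 * 1 * 96485 = 47277.65
b = 6203.67 / 47277.65 = 0.1312 V/decade

0.1312 V/decade


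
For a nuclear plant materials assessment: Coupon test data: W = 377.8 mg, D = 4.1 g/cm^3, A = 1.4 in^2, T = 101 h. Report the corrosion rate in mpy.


Apply the mpy weight-loss relation: CR = 534 * W / (D * A * T)
Numerator: 534 * 377.8 = 201745.2
Denominator: 4.1 * 1.4 * 101 = 579.74
CR = 201745.2 / 579.74 = 347.993 mpy

347.993 mpy


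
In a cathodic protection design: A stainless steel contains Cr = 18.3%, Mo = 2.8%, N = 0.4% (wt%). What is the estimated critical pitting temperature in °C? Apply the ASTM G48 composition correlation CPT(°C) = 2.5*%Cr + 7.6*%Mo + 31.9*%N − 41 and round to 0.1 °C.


Apply the ASTM G48 empirical CPT estimate: CPT(°C) = 2.5*%Cr + 7.6*%Mo + 31.9*%N − 41
2.5*18.3 = 45.75; 7.6*2.8 = 21.28; 31.9*0.4 = 12.76
CPT = 45.75 + 21.28 + 12.76 − 41 = 38.79 °C
Rounded to 0.1 °C: CPT ≈ 38.8 °C

38.8 °C


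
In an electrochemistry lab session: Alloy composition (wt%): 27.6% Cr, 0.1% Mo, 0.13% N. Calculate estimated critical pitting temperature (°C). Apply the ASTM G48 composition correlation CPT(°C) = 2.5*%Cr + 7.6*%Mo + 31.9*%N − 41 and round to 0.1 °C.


Apply the ASTM G48 empirical CPT estimate: CPT(°C) = 2.5*%Cr + 7.6*%Mo + 31.9*%N − 41
2.5*27.6 = 69; 7.6*0.1 = 0.76; 31.9*0.13 = 4.147
CPT = 69 + 0.76 + 4.147 − 41 = 32.907 °C
Rounded to 0.1 °C: CPT ≈ 32.9 °C

32.9 °C


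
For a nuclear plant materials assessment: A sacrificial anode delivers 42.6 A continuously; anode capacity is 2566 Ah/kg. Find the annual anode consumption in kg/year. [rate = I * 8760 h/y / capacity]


Annual consumption = current * hours per year / capacity
Rate = 42.6 * 8760 / 2566 = 145.4 kg/year

145.4 kg/year


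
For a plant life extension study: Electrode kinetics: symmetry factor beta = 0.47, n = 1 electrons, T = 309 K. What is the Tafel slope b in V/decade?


Apply the Tafel slope relation: b = 2.303*R*T/(beta*n*F)
Numerator: 2.303 * 8.314 * 309 = 5916.47
Denominator: 0.47 * 1 * 96485 = 45347.95
b = 5916.47 / 45347.95 = 0.13 V/decade

0.13 V/decade


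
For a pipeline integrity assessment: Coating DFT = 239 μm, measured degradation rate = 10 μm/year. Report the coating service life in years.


Service life = thickness / degradation rate
Life = 239 / 10 = 23.9 years

23.9 years


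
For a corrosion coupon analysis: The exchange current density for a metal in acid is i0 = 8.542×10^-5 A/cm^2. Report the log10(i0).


i0 = 8.542×10^-5 A/cm^2
log10(i0) = -4.068

-4.068


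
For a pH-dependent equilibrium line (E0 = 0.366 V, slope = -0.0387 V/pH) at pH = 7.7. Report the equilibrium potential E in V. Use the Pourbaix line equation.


Apply the Pourbaix line equation: E = E0 + slope*pH
E = 0.366 + (-0.0387)*7.7 = 0.366 + (-0.29799) = 0.06801 V
Rounded to 4 decimal places: E = 0.0680 V

0.0680 V


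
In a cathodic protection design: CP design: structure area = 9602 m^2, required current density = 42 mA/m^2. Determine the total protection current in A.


I = area * current density, then convert mA → A (÷1000)
I = 9602 * 42 / 1000 = 403.28 A

403.28 A


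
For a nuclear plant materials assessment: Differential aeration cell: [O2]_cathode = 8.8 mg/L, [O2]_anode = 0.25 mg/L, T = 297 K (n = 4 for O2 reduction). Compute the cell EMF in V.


Apply the Nernst concentration-cell relation: E = (RT/nF)*ln(C_cathode/C_anode)
RT/nF = 8.314*297/(4*96485) = 0.00639804 V
ln(8.8/0.25) = 3.56105
E = 0.00639804 * 3.56105 = 0.02278 V

0.02278 V


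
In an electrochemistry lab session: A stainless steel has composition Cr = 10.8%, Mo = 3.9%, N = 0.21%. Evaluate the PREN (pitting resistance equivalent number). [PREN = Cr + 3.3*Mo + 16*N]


Apply the PREN formula: PREN = Cr + 3.3*Mo + 16*N
PREN = 10.8 + 3.3*3.9 + 16*0.21
PREN = 10.8 + 12.87 + 3.36 = 27.03

27.03


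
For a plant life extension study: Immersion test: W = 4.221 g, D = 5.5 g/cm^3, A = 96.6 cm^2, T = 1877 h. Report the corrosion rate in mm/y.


Apply the mm/y weight-loss relation: CR = 87600 * W / (D * A * T)
Numerator: 87600 * 4.221 = 369759.6
Denominator: 5.5 * 96.6 * 1877 = 997250.1
CR = 369759.6 / 997250.1 = 0.37078 mm/y

0.37078 mm/y


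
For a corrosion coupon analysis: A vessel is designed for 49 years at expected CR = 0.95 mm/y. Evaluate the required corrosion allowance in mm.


Corrosion allowance = CR × design life
CA = 0.95 * 49 = 46.55 mm

46.55 mm


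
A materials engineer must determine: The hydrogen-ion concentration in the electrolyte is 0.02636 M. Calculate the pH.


pH = −log10[H+]
pH = −log10(0.02636) = 1.58

1.58


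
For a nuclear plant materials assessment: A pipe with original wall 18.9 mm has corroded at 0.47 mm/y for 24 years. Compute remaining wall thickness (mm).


Remaining wall = original − CR × time
t = 18.9 − 0.47*24 = 18.9 − 11.28 = 7.62 mm

7.62 mm


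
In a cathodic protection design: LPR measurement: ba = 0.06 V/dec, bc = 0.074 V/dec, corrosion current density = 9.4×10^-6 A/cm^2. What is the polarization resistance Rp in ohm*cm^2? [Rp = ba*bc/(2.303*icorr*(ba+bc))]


Apply the Stern-Geary equation: Rp = ba*bc / (2.303*icorr*(ba+bc))
ba*bc = 0.06*0.074 = 0.00444
ba+bc = 0.134; 2.303*icorr*(ba+bc) = 2.303*9.4×10^-6*0.134 = 2.9008588×10^-6
Rp = 0.00444 / 2.9008588×10^-6 = 1530.58 ohm*cm^2

1530.58 ohm*cm^2


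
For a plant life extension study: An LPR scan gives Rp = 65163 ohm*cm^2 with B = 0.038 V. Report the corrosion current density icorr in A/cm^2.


Apply the Stern-Geary relation: icorr = B / Rp
icorr = 0.038 / 65163 = 5.832×10^-7 A/cm^2

5.832×10^-7 A/cm^2


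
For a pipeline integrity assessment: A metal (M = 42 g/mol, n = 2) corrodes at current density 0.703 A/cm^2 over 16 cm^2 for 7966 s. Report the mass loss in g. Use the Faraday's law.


Apply Faraday's law: m = i*A*t*M / (n*F)
Total charge passed Q = i*A*t = 0.703*16*7966 = 89601.568 C
m = Q*M/(n*F) = 89601.568*42/(2*96485) = 19.5018 g

19.5018 g


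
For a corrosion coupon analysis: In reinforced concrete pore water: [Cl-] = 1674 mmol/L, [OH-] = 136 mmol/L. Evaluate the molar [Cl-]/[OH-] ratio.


Threshold parameter = [Cl-] / [OH-] (molar basis; both in mmol/L, so units cancel)
Ratio = 1674 / 136 = 12.31

12.31


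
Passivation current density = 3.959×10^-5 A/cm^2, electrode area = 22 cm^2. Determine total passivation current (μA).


I = i_pass * A, then convert A → μA (×10^6)
I = 3.959×10^-5 * 22 * 10^6 = 870.98 μA

870.98 μA


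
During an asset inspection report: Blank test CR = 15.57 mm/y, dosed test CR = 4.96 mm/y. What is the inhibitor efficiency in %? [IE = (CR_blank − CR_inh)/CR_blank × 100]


Apply the inhibitor-efficiency definition: IE = (CR_blank − CR_inh)/CR_blank × 100
IE = (15.57 − 4.96) / 15.57 × 100
IE = 10.61 / 15.57 × 100 = 68.1 %

68.1 %


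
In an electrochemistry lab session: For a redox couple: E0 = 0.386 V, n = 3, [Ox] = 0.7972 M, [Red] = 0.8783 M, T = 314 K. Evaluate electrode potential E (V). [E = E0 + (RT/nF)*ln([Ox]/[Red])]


Apply the Nernst equation: E = E0 + (RT/nF)*ln([Ox]/[Red])
Step 1: RT/nF = 8.314*314/(3*96485) = 0.009019 V
Step 2: [Ox]/[Red] = 0.7972/0.8783 = 0.907663
Step 3: ln(0.907663) = -0.096882
Step 4: correction = 0.009019 * -0.096882 = -0.0009 V
E = 0.386 + -0.0009 = 0.3851 V

0.3851 V


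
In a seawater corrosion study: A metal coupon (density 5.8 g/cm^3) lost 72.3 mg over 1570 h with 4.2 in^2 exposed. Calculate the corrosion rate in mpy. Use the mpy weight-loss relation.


Apply the mpy weight-loss relation: CR = 534 * W / (D * A * T)
Numerator: 534 * 72.3 = 38608.2
Denominator: 5.8 * 4.2 * 1570 = 38245.2
CR = 38608.2 / 38245.2 = 1.0095 mpy

1.0095 mpy


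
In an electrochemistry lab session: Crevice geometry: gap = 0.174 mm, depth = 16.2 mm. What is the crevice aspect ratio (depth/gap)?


Aspect ratio = depth / gap
Ratio = 16.2 / 0.174 = 93.1

93.1


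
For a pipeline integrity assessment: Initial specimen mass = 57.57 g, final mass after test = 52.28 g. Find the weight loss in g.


Weight loss = initial − final
WL = 57.57 − 52.28 = 5.29 g

5.29 g


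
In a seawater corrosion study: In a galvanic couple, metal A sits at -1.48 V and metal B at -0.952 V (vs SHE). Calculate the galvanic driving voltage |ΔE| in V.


Driving voltage is the absolute potential difference.
|ΔE| = |-1.48 − (-0.952)| = 0.528 V

0.528 V


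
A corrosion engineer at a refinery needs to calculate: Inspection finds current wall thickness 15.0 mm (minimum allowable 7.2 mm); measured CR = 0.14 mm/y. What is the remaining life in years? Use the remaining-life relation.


Apply the remaining-life relation: RL = (t_current − t_min) / CR
RL = (15.0 − 7.2) / 0.14 = 7.8 / 0.14 = 55.7 years

55.7 years


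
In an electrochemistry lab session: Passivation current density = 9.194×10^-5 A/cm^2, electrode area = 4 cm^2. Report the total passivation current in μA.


I = i_pass * A, then convert A → μA (×10^6)
I = 9.194×10^-5 * 4 * 10^6 = 367.76 μA

367.76 μA


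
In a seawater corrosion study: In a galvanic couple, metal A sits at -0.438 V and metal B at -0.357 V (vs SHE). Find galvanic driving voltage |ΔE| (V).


Driving voltage is the absolute potential difference.
|ΔE| = |-0.438 − (-0.357)| = 0.081 V

0.081 V


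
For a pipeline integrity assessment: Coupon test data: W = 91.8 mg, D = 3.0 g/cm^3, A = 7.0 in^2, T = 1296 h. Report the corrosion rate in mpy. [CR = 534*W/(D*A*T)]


Apply the mpy weight-loss relation: CR = 534 * W / (D * A * T)
Numerator: 534 * 91.8 = 49021.2
Denominator: 3.0 * 7.0 * 1296 = 27216.0
CR = 49021.2 / 27216.0 = 1.80119 mpy

1.80119 mpy


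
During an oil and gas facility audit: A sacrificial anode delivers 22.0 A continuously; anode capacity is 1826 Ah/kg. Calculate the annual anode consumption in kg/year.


Annual consumption = current * hours per year / capacity
Rate = 22.0 * 8760 / 1826 = 105.5 kg/year

105.5 kg/year


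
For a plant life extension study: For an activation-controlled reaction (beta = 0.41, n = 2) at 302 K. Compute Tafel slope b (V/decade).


Apply the Tafel slope relation: b = 2.303*R*T/(beta*n*F)
Numerator: 2.303 * 8.314 * 302 = 5782.44
Denominator: 0.41 * 2 * 96485 = 79117.7
b = 5782.44 / 79117.7 = 0.073 V/decade

0.073 V/decade


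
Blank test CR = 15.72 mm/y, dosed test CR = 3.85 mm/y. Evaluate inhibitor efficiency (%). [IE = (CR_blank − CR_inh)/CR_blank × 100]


Apply the inhibitor-efficiency definition: IE = (CR_blank − CR_inh)/CR_blank × 100
IE = (15.72 − 3.85) / 15.72 × 100
IE = 11.87 / 15.72 × 100 = 75.5 %

75.5 %


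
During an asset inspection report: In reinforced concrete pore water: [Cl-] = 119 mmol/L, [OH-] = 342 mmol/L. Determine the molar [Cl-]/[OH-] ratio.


Threshold parameter = [Cl-] / [OH-] (molar basis; both in mmol/L, so units cancel)
Ratio = 119 / 342 = 0.35

0.35


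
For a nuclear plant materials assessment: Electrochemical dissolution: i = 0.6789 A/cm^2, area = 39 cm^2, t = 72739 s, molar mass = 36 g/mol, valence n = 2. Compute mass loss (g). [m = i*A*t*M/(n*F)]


Apply Faraday's law: m = i*A*t*M / (n*F)
Total charge passed Q = i*A*t = 0.6789*39*72739 = 1925917.7769 C
m = Q*M/(n*F) = 1925917.7769*36/(2*96485) = 359.294 g

359.294 g


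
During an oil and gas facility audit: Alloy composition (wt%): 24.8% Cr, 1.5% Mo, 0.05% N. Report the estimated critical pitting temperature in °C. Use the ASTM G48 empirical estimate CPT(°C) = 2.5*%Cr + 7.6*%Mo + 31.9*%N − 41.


Apply the ASTM G48 empirical CPT estimate: CPT(°C) = 2.5*%Cr + 7.6*%Mo + 31.9*%N − 41
2.5*24.8 = 62; 7.6*1.5 = 11.4; 31.9*0.05 = 1.595
CPT = 62 + 11.4 + 1.595 − 41 = 33.995 °C
Rounded to 0.1 °C: CPT ≈ 34.0 °C

34.0 °C


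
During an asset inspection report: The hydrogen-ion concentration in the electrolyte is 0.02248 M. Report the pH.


pH = −log10[H+]
pH = −log10(0.02248) = 1.65

1.65


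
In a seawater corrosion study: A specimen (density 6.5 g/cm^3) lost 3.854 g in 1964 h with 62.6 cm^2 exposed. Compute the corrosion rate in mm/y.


Apply the mm/y weight-loss relation: CR = 87600 * W / (D * A * T)
Numerator: 87600 * 3.854 = 337610.4
Denominator: 6.5 * 62.6 * 1964 = 799151.6
CR = 337610.4 / 799151.6 = 0.422461 mm/y

0.422461 mm/y


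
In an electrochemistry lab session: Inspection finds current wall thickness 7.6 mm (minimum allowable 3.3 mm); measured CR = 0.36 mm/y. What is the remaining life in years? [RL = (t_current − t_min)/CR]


Apply the remaining-life relation: RL = (t_current − t_min) / CR
RL = (7.6 − 3.3) / 0.36 = 4.3 / 0.36 = 11.9 years

11.9 years


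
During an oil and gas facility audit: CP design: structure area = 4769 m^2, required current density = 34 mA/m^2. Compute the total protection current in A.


I = area * current density, then convert mA → A (÷1000)
I = 4769 * 34 / 1000 = 162.15 A

162.15 A


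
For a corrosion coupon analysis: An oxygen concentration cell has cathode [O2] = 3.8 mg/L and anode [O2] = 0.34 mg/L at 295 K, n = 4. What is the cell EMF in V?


Apply the Nernst concentration-cell relation: E = (RT/nF)*ln(C_cathode/C_anode)
RT/nF = 8.314*295/(4*96485) = 0.00635495 V
ln(3.8/0.34) = 2.41381
E = 0.00635495 * 2.41381 = 0.01534 V

0.01534 V


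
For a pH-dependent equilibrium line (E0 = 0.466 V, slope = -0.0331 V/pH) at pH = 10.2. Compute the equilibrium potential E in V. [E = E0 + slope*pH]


Apply the Pourbaix line equation: E = E0 + slope*pH
E = 0.466 + (-0.0331)*10.2 = 0.466 + (-0.33762) = 0.12838 V
Rounded to 3 decimal places: E = 0.128 V

0.128 V


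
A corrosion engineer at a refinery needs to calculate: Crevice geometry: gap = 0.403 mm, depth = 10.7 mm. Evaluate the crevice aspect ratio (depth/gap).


Aspect ratio = depth / gap
Ratio = 10.7 / 0.403 = 26.6

26.6


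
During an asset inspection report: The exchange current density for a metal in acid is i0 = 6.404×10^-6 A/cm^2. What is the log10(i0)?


i0 = 6.404×10^-6 A/cm^2
log10(i0) = -5.194

-5.194


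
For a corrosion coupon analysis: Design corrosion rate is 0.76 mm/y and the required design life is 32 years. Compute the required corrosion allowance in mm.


Corrosion allowance = CR × design life
CA = 0.76 * 32 = 24.32 mm

24.32 mm


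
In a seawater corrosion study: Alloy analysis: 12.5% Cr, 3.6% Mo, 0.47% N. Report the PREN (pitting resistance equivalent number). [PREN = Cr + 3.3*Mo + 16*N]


Apply the PREN formula: PREN = Cr + 3.3*Mo + 16*N
PREN = 12.5 + 3.3*3.6 + 16*0.47
PREN = 12.5 + 11.88 + 7.52 = 31.9

31.9


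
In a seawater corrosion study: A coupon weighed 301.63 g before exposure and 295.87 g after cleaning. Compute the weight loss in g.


Weight loss = initial − final
WL = 301.63 − 295.87 = 5.76 g

5.76 g


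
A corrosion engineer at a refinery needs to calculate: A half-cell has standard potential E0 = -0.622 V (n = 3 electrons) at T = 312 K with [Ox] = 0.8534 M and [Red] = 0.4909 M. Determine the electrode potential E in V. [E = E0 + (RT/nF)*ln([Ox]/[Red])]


Apply the Nernst equation: E = E0 + (RT/nF)*ln([Ox]/[Red])
Step 1: RT/nF = 8.314*312/(3*96485) = 0.00896156 V
Step 2: [Ox]/[Red] = 0.8534/0.4909 = 1.73844
Step 3: ln(1.73844) = 0.552988
Step 4: correction = 0.00896156 * 0.552988 = 0.005 V
E = -0.622 + 0.005 = -0.617 V

-0.617 V


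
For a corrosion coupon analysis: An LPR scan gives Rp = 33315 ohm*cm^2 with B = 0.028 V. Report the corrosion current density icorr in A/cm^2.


Apply the Stern-Geary relation: icorr = B / Rp
icorr = 0.028 / 33315 = 8.405×10^-7 A/cm^2

8.405×10^-7 A/cm^2


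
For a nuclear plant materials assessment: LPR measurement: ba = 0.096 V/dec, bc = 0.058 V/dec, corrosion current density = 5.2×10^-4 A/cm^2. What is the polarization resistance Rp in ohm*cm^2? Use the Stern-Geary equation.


Apply the Stern-Geary equation: Rp = ba*bc / (2.303*icorr*(ba+bc))
ba*bc = 0.096*0.058 = 0.005568
ba+bc = 0.154; 2.303*icorr*(ba+bc) = 2.303*5.2×10^-4*0.154 = 1.8442424×10^-4
Rp = 0.005568 / 1.8442424×10^-4 = 30.19 ohm*cm^2

30.19 ohm*cm^2


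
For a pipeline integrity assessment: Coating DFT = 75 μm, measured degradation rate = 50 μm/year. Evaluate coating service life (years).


Service life = thickness / degradation rate
Life = 75 / 50 = 1.5 years

1.5 years


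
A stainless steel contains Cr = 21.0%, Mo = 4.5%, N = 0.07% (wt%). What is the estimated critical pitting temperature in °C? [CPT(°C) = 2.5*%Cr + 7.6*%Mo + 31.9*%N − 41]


Apply the ASTM G48 empirical CPT estimate: CPT(°C) = 2.5*%Cr + 7.6*%Mo + 31.9*%N − 41
2.5*21.0 = 52.5; 7.6*4.5 = 34.2; 31.9*0.07 = 2.233
CPT = 52.5 + 34.2 + 2.233 − 41 = 47.933 °C
Rounded to 0.1 °C: CPT ≈ 47.9 °C

47.9 °C


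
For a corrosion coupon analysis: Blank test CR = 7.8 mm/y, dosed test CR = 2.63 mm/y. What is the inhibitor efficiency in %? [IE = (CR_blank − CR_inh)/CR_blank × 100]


Apply the inhibitor-efficiency definition: IE = (CR_blank − CR_inh)/CR_blank × 100
IE = (7.8 − 2.63) / 7.8 × 100
IE = 5.17 / 7.8 × 100 = 66.3 %

66.3 %


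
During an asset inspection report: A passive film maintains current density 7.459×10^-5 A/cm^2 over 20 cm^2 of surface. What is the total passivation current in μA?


I = i_pass * A, then convert A → μA (×10^6)
I = 7.459×10^-5 * 20 * 10^6 = 1491.8 μA

1491.8 μA


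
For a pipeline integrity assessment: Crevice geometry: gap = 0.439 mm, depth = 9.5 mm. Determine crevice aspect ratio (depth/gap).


Aspect ratio = depth / gap
Ratio = 9.5 / 0.439 = 21.6

21.6


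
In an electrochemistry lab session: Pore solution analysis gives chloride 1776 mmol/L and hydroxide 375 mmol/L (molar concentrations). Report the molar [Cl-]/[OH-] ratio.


Threshold parameter = [Cl-] / [OH-] (molar basis; both in mmol/L, so units cancel)
Ratio = 1776 / 375 = 4.74

4.74


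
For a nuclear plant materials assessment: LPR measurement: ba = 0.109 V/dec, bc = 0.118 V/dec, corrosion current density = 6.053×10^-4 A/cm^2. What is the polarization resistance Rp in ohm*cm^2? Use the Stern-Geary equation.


Apply the Stern-Geary equation: Rp = ba*bc / (2.303*icorr*(ba+bc))
ba*bc = 0.109*0.118 = 0.012862
ba+bc = 0.227; 2.303*icorr*(ba+bc) = 2.303*6.053×10^-4*0.227 = 3.1643934×10^-4
Rp = 0.012862 / 3.1643934×10^-4 = 40.6 ohm*cm^2

40.6 ohm*cm^2


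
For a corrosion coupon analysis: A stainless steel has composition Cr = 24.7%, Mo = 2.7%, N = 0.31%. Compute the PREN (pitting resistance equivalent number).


Apply the PREN formula: PREN = Cr + 3.3*Mo + 16*N
PREN = 24.7 + 3.3*2.7 + 16*0.31
PREN = 24.7 + 8.91 + 4.96 = 38.57

38.57


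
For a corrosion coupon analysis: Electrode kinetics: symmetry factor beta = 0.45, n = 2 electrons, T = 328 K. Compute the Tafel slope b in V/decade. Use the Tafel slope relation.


Apply the Tafel slope relation: b = 2.303*R*T/(beta*n*F)
Numerator: 2.303 * 8.314 * 328 = 6280.26
Denominator: 0.45 * 2 * 96485 = 86836.5
b = 6280.26 / 86836.5 = 0.072 V/decade

0.072 V/decade


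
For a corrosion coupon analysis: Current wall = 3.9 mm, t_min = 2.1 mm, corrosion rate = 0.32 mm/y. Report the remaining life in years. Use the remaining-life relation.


Apply the remaining-life relation: RL = (t_current − t_min) / CR
RL = (3.9 − 2.1) / 0.32 = 1.8 / 0.32 = 5.6 years

5.6 years


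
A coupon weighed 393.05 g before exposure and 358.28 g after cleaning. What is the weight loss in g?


Weight loss = initial − final
WL = 393.05 − 358.28 = 34.77 g

34.77 g


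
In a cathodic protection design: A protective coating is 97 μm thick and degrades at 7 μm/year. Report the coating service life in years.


Service life = thickness / degradation rate
Life = 97 / 7 = 13.9 years

13.9 years


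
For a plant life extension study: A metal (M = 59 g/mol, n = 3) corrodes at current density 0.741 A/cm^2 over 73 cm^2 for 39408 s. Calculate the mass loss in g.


Apply Faraday's law: m = i*A*t*M / (n*F)
Total charge passed Q = i*A*t = 0.741*73*39408 = 2131696.944 C
m = Q*M/(n*F) = 2131696.944*59/(3*96485) = 434.5066 g

434.5066 g


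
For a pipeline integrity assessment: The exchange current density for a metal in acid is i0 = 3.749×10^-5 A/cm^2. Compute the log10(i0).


i0 = 3.749×10^-5 A/cm^2
log10(i0) = -4.426

-4.426


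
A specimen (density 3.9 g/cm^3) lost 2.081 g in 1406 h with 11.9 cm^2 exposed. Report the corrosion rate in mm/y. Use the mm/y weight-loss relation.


Apply the mm/y weight-loss relation: CR = 87600 * W / (D * A * T)
Numerator: 87600 * 2.081 = 182295.6
Denominator: 3.9 * 11.9 * 1406 = 65252.46
CR = 182295.6 / 65252.46 = 2.7937 mm/y

2.7937 mm/y


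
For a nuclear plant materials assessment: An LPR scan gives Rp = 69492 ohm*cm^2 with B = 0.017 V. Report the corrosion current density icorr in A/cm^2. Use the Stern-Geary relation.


Apply the Stern-Geary relation: icorr = B / Rp
icorr = 0.017 / 69492 = 2.446×10^-7 A/cm^2

2.446×10^-7 A/cm^2


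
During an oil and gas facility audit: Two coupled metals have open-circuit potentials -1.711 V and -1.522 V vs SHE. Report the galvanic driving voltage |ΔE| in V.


Driving voltage is the absolute potential difference.
|ΔE| = |-1.711 − (-1.522)| = 0.189 V

0.189 V


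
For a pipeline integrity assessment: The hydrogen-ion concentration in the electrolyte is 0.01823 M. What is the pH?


pH = −log10[H+]
pH = −log10(0.01823) = 1.74

1.74


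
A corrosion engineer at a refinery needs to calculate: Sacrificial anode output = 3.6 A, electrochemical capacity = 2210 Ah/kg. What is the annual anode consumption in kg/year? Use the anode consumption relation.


Annual consumption = current * hours per year / capacity
Rate = 3.6 * 8760 / 2210 = 14.3 kg/year

14.3 kg/year


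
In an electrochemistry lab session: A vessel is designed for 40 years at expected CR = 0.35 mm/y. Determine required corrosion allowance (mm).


Corrosion allowance = CR × design life
CA = 0.35 * 40 = 14.0 mm

14.0 mm


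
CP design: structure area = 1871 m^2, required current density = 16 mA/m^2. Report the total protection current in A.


I = area * current density, then convert mA → A (÷1000)
I = 1871 * 16 / 1000 = 29.94 A

29.94 A


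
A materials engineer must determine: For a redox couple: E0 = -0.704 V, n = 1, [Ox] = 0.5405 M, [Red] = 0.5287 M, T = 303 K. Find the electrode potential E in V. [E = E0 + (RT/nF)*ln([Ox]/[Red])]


Apply the Nernst equation: E = E0 + (RT/nF)*ln([Ox]/[Red])
Step 1: RT/nF = 8.314*303/(1*96485) = 0.02610916 V
Step 2: [Ox]/[Red] = 0.5405/0.5287 = 1.022319
Step 3: ln(1.022319) = 0.022074
Step 4: correction = 0.02610916 * 0.022074 = 0.001 V
E = -0.704 + 0.001 = -0.703 V

-0.703 V


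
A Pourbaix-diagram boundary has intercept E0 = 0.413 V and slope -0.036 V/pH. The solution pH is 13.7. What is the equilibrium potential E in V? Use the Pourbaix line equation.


Apply the Pourbaix line equation: E = E0 + slope*pH
E = 0.413 + (-0.036)*13.7 = 0.413 + (-0.4932) = -0.0802 V
Rounded to 3 decimal places: E = -0.080 V

-0.080 V


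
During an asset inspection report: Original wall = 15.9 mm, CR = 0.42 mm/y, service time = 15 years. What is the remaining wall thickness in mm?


Remaining wall = original − CR × time
t = 15.9 − 0.42*15 = 15.9 − 6.3 = 9.6 mm

9.6 mm


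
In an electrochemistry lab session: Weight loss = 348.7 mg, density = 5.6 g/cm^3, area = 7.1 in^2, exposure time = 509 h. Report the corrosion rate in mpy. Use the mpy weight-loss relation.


Apply the mpy weight-loss relation: CR = 534 * W / (D * A * T)
Numerator: 534 * 348.7 = 186205.8
Denominator: 5.6 * 7.1 * 509 = 20237.84
CR = 186205.8 / 20237.84 = 9.201 mpy

9.201 mpy


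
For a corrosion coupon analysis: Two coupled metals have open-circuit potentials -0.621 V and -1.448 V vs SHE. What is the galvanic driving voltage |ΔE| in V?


Driving voltage is the absolute potential difference.
|ΔE| = |-0.621 − (-1.448)| = 0.827 V

0.827 V


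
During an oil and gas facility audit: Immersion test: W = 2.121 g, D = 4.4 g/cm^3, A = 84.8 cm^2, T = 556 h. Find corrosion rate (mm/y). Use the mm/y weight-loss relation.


Apply the mm/y weight-loss relation: CR = 87600 * W / (D * A * T)
Numerator: 87600 * 2.121 = 185799.6
Denominator: 4.4 * 84.8 * 556 = 207454.72
CR = 185799.6 / 207454.72 = 0.89562 mm/y

0.89562 mm/y


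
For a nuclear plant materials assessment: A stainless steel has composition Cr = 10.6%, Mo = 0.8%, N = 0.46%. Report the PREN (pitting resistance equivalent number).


Apply the PREN formula: PREN = Cr + 3.3*Mo + 16*N
PREN = 10.6 + 3.3*0.8 + 16*0.46
PREN = 10.6 + 2.64 + 7.36 = 20.6

20.6


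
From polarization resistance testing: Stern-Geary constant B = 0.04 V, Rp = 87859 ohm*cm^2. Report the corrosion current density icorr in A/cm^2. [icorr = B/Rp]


Apply the Stern-Geary relation: icorr = B / Rp
icorr = 0.04 / 87859 = 4.553×10^-7 A/cm^2

4.553×10^-7 A/cm^2


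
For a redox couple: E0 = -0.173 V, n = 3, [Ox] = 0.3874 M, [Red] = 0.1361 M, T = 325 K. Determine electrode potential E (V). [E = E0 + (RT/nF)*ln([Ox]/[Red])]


Apply the Nernst equation: E = E0 + (RT/nF)*ln([Ox]/[Red])
Step 1: RT/nF = 8.314*325/(3*96485) = 0.00933496 V
Step 2: [Ox]/[Red] = 0.3874/0.1361 = 2.846436
Step 3: ln(2.846436) = 1.046068
Step 4: correction = 0.00933496 * 1.046068 = 0.0098 V
E = -0.173 + 0.0098 = -0.1632 V

-0.1632 V


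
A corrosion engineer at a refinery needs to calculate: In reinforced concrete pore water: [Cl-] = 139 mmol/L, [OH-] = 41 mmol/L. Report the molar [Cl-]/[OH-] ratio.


Threshold parameter = [Cl-] / [OH-] (molar basis; both in mmol/L, so units cancel)
Ratio = 139 / 41 = 3.39

3.39


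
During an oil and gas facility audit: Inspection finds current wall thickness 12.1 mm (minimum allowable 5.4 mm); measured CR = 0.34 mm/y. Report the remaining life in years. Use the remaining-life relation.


Apply the remaining-life relation: RL = (t_current − t_min) / CR
RL = (12.1 − 5.4) / 0.34 = 6.7 / 0.34 = 19.7 years

19.7 years


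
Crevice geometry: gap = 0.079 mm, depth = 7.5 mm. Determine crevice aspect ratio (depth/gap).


Aspect ratio = depth / gap
Ratio = 7.5 / 0.079 = 94.9

94.9


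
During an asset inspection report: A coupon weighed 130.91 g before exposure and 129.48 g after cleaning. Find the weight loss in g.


Weight loss = initial − final
WL = 130.91 − 129.48 = 1.43 g

1.43 g


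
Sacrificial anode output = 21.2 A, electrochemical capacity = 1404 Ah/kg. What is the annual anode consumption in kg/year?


Annual consumption = current * hours per year / capacity
Rate = 21.2 * 8760 / 1404 = 132.3 kg/year

132.3 kg/year
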